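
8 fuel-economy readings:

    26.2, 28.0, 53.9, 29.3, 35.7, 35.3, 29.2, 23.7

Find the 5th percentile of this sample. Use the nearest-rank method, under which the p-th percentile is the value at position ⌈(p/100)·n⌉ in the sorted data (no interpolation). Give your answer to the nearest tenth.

23.7

Sorted: 23.7, 26.2, 28.0, 29.2, 29.3, 35.3, 35.7, 53.9.
n = 8.
Position = ⌈5/100 · 8⌉ = ⌈0.4⌉ = 1.
The value at rank 1 is 23.7.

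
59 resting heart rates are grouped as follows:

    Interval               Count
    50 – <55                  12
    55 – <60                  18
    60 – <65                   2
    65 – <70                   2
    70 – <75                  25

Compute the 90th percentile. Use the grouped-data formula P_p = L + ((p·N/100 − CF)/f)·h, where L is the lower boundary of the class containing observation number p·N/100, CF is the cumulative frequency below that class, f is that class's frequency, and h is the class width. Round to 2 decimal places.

73.82

N = 59; target position k = 90/100 · 59 = 53.1.
Cumulative frequencies: 12, 30, 32, 34, 59.
Observation 53.1 falls in the class 70 – <75.
L = 70, CF = 34, f = 25, h = 5.
P90 = 70 + ((53.1 − 34)/25)·5 = 70 + 3.82 = 73.82.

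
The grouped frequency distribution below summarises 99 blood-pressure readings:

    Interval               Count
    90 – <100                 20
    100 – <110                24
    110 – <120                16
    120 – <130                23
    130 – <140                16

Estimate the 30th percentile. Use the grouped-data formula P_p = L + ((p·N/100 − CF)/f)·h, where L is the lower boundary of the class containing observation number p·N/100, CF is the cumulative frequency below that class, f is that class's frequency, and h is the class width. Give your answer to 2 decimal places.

N = 99; target position k = 30/100 · 99 = 29.7.
Cumulative frequencies: 20, 44, 60, 83, 99.
Observation 29.7 falls in the class 100 – <110.
L = 100, CF = 20, f = 24, h = 10.
P30 = 100 + ((29.7 − 20)/24)·10 = 100 + 4.04167 = 104.042.

104.04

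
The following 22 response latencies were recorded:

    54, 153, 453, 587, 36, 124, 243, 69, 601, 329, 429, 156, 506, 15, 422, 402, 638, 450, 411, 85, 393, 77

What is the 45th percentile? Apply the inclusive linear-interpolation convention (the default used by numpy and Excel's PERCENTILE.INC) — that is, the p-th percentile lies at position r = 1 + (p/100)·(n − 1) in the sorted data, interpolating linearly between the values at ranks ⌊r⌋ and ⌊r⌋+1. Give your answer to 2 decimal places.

281.70

Sorted: 15, 36, 54, 69, 77, 85, 124, 153, 156, 243, 329, 393, 402, 411, 422, 429, 450, 453, 506, 587, 601, 638.
n = 22.
r = 1 + (45/100)·(22 − 1) = 1 + 9.45 = 10.45.
Rank 10 is 243 and rank 11 is 329.
Interpolate: 243 + 0.45·(329 − 243) = 243 + 0.45·86 = 281.7.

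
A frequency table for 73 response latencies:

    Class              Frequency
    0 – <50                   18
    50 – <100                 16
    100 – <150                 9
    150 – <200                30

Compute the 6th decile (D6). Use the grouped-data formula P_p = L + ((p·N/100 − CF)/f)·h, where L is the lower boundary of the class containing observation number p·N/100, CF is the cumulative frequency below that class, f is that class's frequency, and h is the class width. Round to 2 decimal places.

N = 73; target position k = 60/100 · 73 = 43.8.
Cumulative frequencies: 18, 34, 43, 73.
Observation 43.8 falls in the class 150 – <200.
L = 150, CF = 43, f = 30, h = 50.
P60 = 150 + ((43.8 − 43)/30)·50 = 150 + 1.33333 = 151.333.

151.33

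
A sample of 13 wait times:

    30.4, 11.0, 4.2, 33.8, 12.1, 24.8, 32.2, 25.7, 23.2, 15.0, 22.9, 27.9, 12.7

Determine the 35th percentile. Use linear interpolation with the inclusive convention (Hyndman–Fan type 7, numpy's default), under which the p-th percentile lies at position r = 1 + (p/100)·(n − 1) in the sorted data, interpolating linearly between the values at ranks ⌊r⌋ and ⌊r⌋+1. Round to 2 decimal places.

16.58

Sorted: 4.2, 11.0, 12.1, 12.7, 15.0, 22.9, 23.2, 24.8, 25.7, 27.9, 30.4, 32.2, 33.8.
n = 13.
r = 1 + (35/100)·(13 − 1) = 1 + 4.2 = 5.2.
Rank 5 is 15.0 and rank 6 is 22.9.
Interpolate: 15.0 + 0.2·(22.9 − 15.0) = 15.0 + 0.2·7.9 = 16.58.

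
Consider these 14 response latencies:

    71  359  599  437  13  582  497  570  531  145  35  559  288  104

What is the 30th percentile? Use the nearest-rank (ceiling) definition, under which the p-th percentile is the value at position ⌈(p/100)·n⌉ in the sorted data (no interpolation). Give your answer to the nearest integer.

Sorted: 13, 35, 71, 104, 145, 288, 359, 437, 497, 531, 559, 570, 582, 599.
n = 14.
Position = ⌈30/100 · 14⌉ = ⌈4.2⌉ = 5.
The value at rank 5 is 145.

145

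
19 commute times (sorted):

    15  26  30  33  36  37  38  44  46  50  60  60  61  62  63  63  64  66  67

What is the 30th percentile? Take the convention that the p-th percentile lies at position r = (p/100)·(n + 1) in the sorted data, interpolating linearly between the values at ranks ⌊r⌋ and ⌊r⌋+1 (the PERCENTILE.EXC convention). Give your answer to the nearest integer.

n = 19.
r = (30/100)·(19 + 1) = 6.
r is an integer, so P30 is the value at rank 6: 37.

37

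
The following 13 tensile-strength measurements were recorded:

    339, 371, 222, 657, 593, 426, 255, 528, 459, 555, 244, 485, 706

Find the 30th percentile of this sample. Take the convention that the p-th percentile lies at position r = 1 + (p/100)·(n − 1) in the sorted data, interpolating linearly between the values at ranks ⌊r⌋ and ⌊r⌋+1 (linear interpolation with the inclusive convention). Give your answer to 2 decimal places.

Sorted: 222, 244, 255, 339, 371, 426, 459, 485, 528, 555, 593, 657, 706.
n = 13.
r = 1 + (30/100)·(13 − 1) = 1 + 3.6 = 4.6.
Rank 4 is 339 and rank 5 is 371.
Interpolate: 339 + 0.6·(371 − 339) = 339 + 0.6·32 = 358.2.

358.20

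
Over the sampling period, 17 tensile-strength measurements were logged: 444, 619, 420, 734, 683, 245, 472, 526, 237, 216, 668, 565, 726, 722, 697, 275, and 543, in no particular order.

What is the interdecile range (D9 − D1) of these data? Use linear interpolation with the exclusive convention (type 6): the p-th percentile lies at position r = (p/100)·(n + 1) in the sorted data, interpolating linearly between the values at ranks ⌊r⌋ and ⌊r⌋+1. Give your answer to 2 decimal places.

Sorted: 216, 237, 245, 275, 420, 444, 472, 526, 543, 565, 619, 668, 683, 697, 722, 726, 734.
n = 17.
P10: r = 1.8; ranks 1–2 are 216, 237; interpolating gives 232.8.
P90: r = 16.2; ranks 16–17 are 726, 734; interpolating gives 727.6.
Difference: 727.6 − 232.8 = 494.8.

494.80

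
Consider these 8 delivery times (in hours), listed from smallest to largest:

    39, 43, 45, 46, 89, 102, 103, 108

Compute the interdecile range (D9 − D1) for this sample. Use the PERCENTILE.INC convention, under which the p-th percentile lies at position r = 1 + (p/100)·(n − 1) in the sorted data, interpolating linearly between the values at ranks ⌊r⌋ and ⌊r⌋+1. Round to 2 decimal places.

n = 8.
P10: r = 1.7; ranks 1–2 are 39, 43; interpolating gives 41.8.
P90: r = 7.3; ranks 7–8 are 103, 108; interpolating gives 104.5.
Difference: 104.5 − 41.8 = 62.7.

62.70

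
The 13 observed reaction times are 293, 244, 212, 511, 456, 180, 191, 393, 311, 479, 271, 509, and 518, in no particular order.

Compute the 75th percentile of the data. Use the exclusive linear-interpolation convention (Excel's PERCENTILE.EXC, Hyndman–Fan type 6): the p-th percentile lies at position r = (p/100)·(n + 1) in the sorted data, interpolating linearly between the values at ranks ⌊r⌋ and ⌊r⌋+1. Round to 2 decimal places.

Sorted: 180, 191, 212, 244, 271, 293, 311, 393, 456, 479, 509, 511, 518.
n = 13.
r = (75/100)·(13 + 1) = 10.5.
Rank 10 is 479 and rank 11 is 509.
Interpolate: 479 + 0.5·(509 − 479) = 479 + 0.5·30 = 494.

494.00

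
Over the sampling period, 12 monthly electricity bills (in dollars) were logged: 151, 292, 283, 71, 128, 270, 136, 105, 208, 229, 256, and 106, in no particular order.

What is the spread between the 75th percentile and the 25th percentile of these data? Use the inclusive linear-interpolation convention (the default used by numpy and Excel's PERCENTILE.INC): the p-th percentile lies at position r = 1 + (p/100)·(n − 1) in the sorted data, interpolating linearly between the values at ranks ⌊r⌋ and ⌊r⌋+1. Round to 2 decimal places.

Sorted: 71, 105, 106, 128, 136, 151, 208, 229, 256, 270, 283, 292.
n = 12.
P25: r = 3.75; ranks 3–4 are 106, 128; interpolating gives 122.5.
P75: r = 9.25; ranks 9–10 are 256, 270; interpolating gives 259.5.
Difference: 259.5 − 122.5 = 137.

137.00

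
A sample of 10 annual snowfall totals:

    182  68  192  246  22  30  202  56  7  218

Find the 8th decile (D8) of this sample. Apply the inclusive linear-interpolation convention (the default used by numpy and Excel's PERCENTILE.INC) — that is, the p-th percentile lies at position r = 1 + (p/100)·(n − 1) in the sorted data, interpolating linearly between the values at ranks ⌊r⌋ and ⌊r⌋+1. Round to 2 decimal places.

205.20

Sorted: 7, 22, 30, 56, 68, 182, 192, 202, 218, 246.
n = 10.
r = 1 + (80/100)·(10 − 1) = 1 + 7.2 = 8.2.
Rank 8 is 202 and rank 9 is 218.
Interpolate: 202 + 0.2·(218 − 202) = 202 + 0.2·16 = 205.2.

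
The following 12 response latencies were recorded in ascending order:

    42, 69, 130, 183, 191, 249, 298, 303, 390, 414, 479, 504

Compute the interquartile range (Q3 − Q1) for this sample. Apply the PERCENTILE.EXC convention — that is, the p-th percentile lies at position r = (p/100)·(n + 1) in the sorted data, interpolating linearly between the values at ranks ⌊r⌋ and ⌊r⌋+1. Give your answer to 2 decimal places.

264.75

n = 12.
P25: r = 3.25; ranks 3–4 are 130, 183; interpolating gives 143.25.
P75: r = 9.75; ranks 9–10 are 390, 414; interpolating gives 408.
Difference: 408 − 143.25 = 264.75.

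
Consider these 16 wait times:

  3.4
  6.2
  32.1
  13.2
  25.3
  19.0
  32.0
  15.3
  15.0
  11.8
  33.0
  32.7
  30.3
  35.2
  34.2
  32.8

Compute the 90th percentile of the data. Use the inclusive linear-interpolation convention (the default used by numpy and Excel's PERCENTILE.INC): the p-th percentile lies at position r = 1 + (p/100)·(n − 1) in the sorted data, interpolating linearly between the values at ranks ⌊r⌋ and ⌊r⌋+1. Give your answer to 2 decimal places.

33.60

Sorted: 3.4, 6.2, 11.8, 13.2, 15.0, 15.3, 19.0, 25.3, 30.3, 32.0, 32.1, 32.7, 32.8, 33.0, 34.2, 35.2.
n = 16.
r = 1 + (90/100)·(16 − 1) = 1 + 13.5 = 14.5.
Rank 14 is 33.0 and rank 15 is 34.2.
Interpolate: 33.0 + 0.5·(34.2 − 33.0) = 33.0 + 0.5·1.2 = 33.6.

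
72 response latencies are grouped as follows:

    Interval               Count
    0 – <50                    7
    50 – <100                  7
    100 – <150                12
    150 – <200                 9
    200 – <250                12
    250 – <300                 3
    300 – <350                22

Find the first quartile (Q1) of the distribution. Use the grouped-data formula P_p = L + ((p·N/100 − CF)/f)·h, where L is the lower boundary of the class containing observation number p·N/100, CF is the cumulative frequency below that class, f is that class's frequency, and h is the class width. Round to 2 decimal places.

N = 72; target position k = 25/100 · 72 = 18.
Cumulative frequencies: 7, 14, 26, 35, 47, 50, 72.
Observation 18 falls in the class 100 – <150.
L = 100, CF = 14, f = 12, h = 50.
P25 = 100 + ((18 − 14)/12)·50 = 100 + 16.6667 = 116.667.

116.67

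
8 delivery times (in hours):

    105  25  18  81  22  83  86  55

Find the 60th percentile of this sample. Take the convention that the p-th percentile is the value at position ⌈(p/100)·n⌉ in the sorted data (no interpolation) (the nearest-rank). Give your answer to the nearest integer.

81

Sorted: 18, 22, 25, 55, 81, 83, 86, 105.
n = 8.
Position = ⌈60/100 · 8⌉ = ⌈4.8⌉ = 5.
The value at rank 5 is 81.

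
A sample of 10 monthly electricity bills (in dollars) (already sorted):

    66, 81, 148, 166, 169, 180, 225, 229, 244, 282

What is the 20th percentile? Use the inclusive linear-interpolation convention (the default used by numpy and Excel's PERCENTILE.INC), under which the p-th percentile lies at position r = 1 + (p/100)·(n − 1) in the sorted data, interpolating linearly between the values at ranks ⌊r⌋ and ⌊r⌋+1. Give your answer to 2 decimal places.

134.60

n = 10.
r = 1 + (20/100)·(10 − 1) = 1 + 1.8 = 2.8.
Rank 2 is 81 and rank 3 is 148.
Interpolate: 81 + 0.8·(148 − 81) = 81 + 0.8·67 = 134.6.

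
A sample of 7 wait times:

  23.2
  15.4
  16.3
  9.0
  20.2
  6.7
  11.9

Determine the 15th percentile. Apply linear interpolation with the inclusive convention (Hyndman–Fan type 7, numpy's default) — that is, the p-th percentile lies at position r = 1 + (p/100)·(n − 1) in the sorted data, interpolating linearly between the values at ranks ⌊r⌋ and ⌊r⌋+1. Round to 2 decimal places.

8.77

Sorted: 6.7, 9.0, 11.9, 15.4, 16.3, 20.2, 23.2.
n = 7.
r = 1 + (15/100)·(7 − 1) = 1 + 0.9 = 1.9.
Rank 1 is 6.7 and rank 2 is 9.0.
Interpolate: 6.7 + 0.9·(9.0 − 6.7) = 6.7 + 0.9·2.3 = 8.77.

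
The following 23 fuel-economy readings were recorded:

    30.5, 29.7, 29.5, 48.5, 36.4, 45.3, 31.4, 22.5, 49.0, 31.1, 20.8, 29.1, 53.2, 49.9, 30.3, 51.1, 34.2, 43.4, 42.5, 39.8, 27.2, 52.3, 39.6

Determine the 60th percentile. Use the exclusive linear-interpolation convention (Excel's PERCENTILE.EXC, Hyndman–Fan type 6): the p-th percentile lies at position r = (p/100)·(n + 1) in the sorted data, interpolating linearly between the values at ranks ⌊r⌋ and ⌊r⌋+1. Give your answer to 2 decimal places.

40.88

Sorted: 20.8, 22.5, 27.2, 29.1, 29.5, 29.7, 30.3, 30.5, 31.1, 31.4, 34.2, 36.4, 39.6, 39.8, 42.5, 43.4, 45.3, 48.5, 49.0, 49.9, 51.1, 52.3, 53.2.
n = 23.
r = (60/100)·(23 + 1) = 14.4.
Rank 14 is 39.8 and rank 15 is 42.5.
Interpolate: 39.8 + 0.4·(42.5 − 39.8) = 39.8 + 0.4·2.7 = 40.88.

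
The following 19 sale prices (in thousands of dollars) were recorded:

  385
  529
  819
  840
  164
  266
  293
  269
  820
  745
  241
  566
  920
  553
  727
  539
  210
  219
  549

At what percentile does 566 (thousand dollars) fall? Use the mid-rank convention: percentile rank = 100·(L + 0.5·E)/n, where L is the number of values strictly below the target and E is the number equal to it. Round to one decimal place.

Sorted: 164, 210, 219, 241, 266, 269, 293, 385, 529, 539, 549, 553, 566, 727, 745, 819, 820, 840, 920.
Count below 566: L = 12; count equal: E = 1; n = 19.
Percentile rank = 100·(12 + 0.5·1)/19 = 100·12.5/19 = 65.79.

65.8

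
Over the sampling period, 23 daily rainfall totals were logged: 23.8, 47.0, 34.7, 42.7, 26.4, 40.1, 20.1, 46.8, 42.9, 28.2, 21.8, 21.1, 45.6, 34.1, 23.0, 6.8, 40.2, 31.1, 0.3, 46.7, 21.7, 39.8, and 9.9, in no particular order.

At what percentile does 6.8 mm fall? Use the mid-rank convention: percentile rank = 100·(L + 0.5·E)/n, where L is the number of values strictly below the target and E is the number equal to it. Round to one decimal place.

6.5

Sorted: 0.3, 6.8, 9.9, 20.1, 21.1, 21.7, 21.8, 23.0, 23.8, 26.4, 28.2, 31.1, 34.1, 34.7, 39.8, 40.1, 40.2, 42.7, 42.9, 45.6, 46.7, 46.8, 47.0.
Count below 6.8: L = 1; count equal: E = 1; n = 23.
Percentile rank = 100·(1 + 0.5·1)/23 = 100·1.5/23 = 6.522.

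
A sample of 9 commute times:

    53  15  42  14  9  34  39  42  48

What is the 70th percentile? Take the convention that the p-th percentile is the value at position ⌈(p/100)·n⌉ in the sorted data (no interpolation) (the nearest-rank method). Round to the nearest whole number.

42

Sorted: 9, 14, 15, 34, 39, 42, 42, 48, 53.
n = 9.
Position = ⌈70/100 · 9⌉ = ⌈6.3⌉ = 7.
The value at rank 7 is 42.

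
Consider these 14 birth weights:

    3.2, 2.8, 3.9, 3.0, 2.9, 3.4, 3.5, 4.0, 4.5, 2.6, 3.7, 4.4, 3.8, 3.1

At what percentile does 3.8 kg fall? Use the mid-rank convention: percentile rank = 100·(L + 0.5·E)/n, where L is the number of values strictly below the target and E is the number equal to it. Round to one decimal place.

Sorted: 2.6, 2.8, 2.9, 3.0, 3.1, 3.2, 3.4, 3.5, 3.7, 3.8, 3.9, 4.0, 4.4, 4.5.
Count below 3.8: L = 9; count equal: E = 1; n = 14.
Percentile rank = 100·(9 + 0.5·1)/14 = 100·9.5/14 = 67.86.

67.9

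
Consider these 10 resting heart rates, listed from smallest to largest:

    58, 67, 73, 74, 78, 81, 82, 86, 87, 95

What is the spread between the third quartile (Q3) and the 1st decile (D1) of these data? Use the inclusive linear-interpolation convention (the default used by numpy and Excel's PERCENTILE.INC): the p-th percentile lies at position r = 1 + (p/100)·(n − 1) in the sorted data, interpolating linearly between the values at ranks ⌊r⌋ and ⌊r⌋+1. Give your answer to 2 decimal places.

n = 10.
P10: r = 1.9; ranks 1–2 are 58, 67; interpolating gives 66.1.
P75: r = 7.75; ranks 7–8 are 82, 86; interpolating gives 85.
Difference: 85 − 66.1 = 18.9.

18.90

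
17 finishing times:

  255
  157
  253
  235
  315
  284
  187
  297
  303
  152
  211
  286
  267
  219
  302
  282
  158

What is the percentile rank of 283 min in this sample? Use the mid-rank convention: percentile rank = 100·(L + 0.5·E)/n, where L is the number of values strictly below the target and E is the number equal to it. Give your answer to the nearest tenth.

64.7

Sorted: 152, 157, 158, 187, 211, 219, 235, 253, 255, 267, 282, 284, 286, 297, 302, 303, 315.
Count below 283: L = 11; count equal: E = 0; n = 17.
Percentile rank = 100·(11 + 0.5·0)/17 = 100·11/17 = 64.71.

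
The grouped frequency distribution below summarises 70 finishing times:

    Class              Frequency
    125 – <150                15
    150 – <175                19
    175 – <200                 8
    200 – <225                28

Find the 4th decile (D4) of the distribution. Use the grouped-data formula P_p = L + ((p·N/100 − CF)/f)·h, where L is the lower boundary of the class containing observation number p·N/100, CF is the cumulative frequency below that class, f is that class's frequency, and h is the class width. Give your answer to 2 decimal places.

167.11

N = 70; target position k = 40/100 · 70 = 28.
Cumulative frequencies: 15, 34, 42, 70.
Observation 28 falls in the class 150 – <175.
L = 150, CF = 15, f = 19, h = 25.
P40 = 150 + ((28 − 15)/19)·25 = 150 + 17.1053 = 167.105.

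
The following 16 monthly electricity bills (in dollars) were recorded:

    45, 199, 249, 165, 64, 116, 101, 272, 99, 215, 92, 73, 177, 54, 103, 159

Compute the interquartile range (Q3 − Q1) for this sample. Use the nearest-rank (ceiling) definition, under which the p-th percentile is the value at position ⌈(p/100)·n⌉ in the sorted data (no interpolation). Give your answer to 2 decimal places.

Sorted: 45, 54, 64, 73, 92, 99, 101, 103, 116, 159, 165, 177, 199, 215, 249, 272.
n = 16.
P25: rank ⌈25/100·16⌉ = 4 → 73.
P75: rank ⌈75/100·16⌉ = 12 → 177.
Difference: 177 − 73 = 104.

104.00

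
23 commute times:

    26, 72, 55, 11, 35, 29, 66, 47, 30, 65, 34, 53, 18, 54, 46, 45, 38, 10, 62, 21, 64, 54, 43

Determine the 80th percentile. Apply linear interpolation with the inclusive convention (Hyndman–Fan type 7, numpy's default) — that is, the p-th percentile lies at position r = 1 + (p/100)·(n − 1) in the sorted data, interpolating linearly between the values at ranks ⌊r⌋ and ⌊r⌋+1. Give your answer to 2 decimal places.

59.20

Sorted: 10, 11, 18, 21, 26, 29, 30, 34, 35, 38, 43, 45, 46, 47, 53, 54, 54, 55, 62, 64, 65, 66, 72.
n = 23.
r = 1 + (80/100)·(23 − 1) = 1 + 17.6 = 18.6.
Rank 18 is 55 and rank 19 is 62.
Interpolate: 55 + 0.6·(62 − 55) = 55 + 0.6·7 = 59.2.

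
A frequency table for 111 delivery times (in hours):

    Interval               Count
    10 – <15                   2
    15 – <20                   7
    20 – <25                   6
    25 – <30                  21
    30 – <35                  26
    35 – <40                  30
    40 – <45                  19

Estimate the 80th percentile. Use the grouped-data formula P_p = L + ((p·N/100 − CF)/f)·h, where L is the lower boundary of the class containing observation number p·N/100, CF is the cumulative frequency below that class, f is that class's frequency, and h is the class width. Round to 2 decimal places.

N = 111; target position k = 80/100 · 111 = 88.8.
Cumulative frequencies: 2, 9, 15, 36, 62, 92, 111.
Observation 88.8 falls in the class 35 – <40.
L = 35, CF = 62, f = 30, h = 5.
P80 = 35 + ((88.8 − 62)/30)·5 = 35 + 4.46667 = 39.4667.

39.47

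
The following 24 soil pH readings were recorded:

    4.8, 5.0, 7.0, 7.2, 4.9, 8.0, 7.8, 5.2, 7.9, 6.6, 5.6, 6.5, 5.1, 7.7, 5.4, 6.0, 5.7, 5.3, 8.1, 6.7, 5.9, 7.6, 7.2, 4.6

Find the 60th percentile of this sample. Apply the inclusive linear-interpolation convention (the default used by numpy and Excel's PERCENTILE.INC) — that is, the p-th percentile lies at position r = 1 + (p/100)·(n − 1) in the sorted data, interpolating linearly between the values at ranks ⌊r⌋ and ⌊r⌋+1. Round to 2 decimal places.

Sorted: 4.6, 4.8, 4.9, 5.0, 5.1, 5.2, 5.3, 5.4, 5.6, 5.7, 5.9, 6.0, 6.5, 6.6, 6.7, 7.0, 7.2, 7.2, 7.6, 7.7, 7.8, 7.9, 8.0, 8.1.
n = 24.
r = 1 + (60/100)·(24 − 1) = 1 + 13.8 = 14.8.
Rank 14 is 6.6 and rank 15 is 6.7.
Interpolate: 6.6 + 0.8·(6.7 − 6.6) = 6.6 + 0.8·0.1 = 6.68.

6.68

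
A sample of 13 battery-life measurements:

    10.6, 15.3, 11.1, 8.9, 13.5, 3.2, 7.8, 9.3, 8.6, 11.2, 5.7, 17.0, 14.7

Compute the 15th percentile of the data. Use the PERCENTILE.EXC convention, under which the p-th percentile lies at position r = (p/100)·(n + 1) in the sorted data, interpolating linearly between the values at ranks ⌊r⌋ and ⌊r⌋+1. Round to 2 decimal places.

Sorted: 3.2, 5.7, 7.8, 8.6, 8.9, 9.3, 10.6, 11.1, 11.2, 13.5, 14.7, 15.3, 17.0.
n = 13.
r = (15/100)·(13 + 1) = 2.1.
Rank 2 is 5.7 and rank 3 is 7.8.
Interpolate: 5.7 + 0.1·(7.8 − 5.7) = 5.7 + 0.1·2.1 = 5.91.

5.91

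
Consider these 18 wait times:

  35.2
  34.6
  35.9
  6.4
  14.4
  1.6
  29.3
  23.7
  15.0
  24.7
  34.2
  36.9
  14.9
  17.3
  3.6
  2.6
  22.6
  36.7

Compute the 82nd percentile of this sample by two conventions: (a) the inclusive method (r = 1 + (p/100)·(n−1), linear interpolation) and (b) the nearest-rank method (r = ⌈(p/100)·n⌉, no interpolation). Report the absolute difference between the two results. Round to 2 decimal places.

Sorted: 1.6, 2.6, 3.6, 6.4, 14.4, 14.9, 15.0, 17.3, 22.6, 23.7, 24.7, 29.3, 34.2, 34.6, 35.2, 35.9, 36.7, 36.9.
n = 18.
(a) r = 14.94; between ranks 14 (34.6) and 15 (35.2): 35.164.
(b) the nearest-rank method: rank 15 → 35.2.
|35.164 − 35.2| = 0.036.

0.04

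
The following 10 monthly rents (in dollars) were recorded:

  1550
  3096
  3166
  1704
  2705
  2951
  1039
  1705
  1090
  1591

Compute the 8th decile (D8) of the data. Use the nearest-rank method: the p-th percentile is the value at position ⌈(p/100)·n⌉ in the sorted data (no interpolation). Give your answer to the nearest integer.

2951

Sorted: 1039, 1090, 1550, 1591, 1704, 1705, 2705, 2951, 3096, 3166.
n = 10.
Position = ⌈80/100 · 10⌉ = ⌈8⌉ = 8.
The value at rank 8 is 2951.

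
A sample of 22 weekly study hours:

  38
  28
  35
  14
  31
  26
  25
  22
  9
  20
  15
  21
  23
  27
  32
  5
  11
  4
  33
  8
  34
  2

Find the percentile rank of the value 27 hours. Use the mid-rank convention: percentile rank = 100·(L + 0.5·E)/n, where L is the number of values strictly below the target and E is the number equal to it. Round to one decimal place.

Sorted: 2, 4, 5, 8, 9, 11, 14, 15, 20, 21, 22, 23, 25, 26, 27, 28, 31, 32, 33, 34, 35, 38.
Count below 27: L = 14; count equal: E = 1; n = 22.
Percentile rank = 100·(14 + 0.5·1)/22 = 100·14.5/22 = 65.91.

65.9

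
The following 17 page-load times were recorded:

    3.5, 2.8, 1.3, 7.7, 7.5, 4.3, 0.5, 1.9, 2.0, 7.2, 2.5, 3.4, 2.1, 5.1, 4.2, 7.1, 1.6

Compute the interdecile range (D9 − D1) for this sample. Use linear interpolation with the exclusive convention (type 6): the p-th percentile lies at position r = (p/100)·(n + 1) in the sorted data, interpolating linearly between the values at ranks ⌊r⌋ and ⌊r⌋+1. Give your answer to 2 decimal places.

Sorted: 0.5, 1.3, 1.6, 1.9, 2.0, 2.1, 2.5, 2.8, 3.4, 3.5, 4.2, 4.3, 5.1, 7.1, 7.2, 7.5, 7.7.
n = 17.
P10: r = 1.8; ranks 1–2 are 0.5, 1.3; interpolating gives 1.14.
P90: r = 16.2; ranks 16–17 are 7.5, 7.7; interpolating gives 7.54.
Difference: 7.54 − 1.14 = 6.4.

6.40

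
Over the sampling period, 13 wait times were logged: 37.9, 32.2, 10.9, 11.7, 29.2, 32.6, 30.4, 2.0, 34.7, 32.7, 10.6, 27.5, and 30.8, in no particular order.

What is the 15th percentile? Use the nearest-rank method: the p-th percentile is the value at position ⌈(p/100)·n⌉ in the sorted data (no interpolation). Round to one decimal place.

10.6

Sorted: 2.0, 10.6, 10.9, 11.7, 27.5, 29.2, 30.4, 30.8, 32.2, 32.6, 32.7, 34.7, 37.9.
n = 13.
Position = ⌈15/100 · 13⌉ = ⌈1.95⌉ = 2.
The value at rank 2 is 10.6.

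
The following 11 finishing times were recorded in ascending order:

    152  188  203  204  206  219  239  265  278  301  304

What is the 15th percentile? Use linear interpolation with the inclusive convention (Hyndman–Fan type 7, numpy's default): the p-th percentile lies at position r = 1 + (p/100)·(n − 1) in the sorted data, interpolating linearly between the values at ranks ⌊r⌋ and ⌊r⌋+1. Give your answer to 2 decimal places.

195.50

n = 11.
r = 1 + (15/100)·(11 − 1) = 1 + 1.5 = 2.5.
Rank 2 is 188 and rank 3 is 203.
Interpolate: 188 + 0.5·(203 − 188) = 188 + 0.5·15 = 195.5.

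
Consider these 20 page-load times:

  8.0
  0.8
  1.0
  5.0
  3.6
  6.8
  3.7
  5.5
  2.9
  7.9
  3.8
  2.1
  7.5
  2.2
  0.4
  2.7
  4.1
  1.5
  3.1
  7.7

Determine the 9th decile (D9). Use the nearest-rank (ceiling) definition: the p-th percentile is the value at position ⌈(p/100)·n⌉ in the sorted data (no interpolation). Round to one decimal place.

7.7

Sorted: 0.4, 0.8, 1.0, 1.5, 2.1, 2.2, 2.7, 2.9, 3.1, 3.6, 3.7, 3.8, 4.1, 5.0, 5.5, 6.8, 7.5, 7.7, 7.9, 8.0.
n = 20.
Position = ⌈90/100 · 20⌉ = ⌈18⌉ = 18.
The value at rank 18 is 7.7.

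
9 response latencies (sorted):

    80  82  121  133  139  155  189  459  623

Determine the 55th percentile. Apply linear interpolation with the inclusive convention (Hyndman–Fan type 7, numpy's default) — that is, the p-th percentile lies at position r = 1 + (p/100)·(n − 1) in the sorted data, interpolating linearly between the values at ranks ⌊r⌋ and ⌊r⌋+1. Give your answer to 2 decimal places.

n = 9.
r = 1 + (55/100)·(9 − 1) = 1 + 4.4 = 5.4.
Rank 5 is 139 and rank 6 is 155.
Interpolate: 139 + 0.4·(155 − 139) = 139 + 0.4·16 = 145.4.

145.40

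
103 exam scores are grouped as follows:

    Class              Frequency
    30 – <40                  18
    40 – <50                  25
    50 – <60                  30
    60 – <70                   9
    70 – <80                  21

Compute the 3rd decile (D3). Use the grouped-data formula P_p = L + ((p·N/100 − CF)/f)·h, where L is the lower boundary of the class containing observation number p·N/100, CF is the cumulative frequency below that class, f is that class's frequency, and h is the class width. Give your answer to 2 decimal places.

45.16

N = 103; target position k = 30/100 · 103 = 30.9.
Cumulative frequencies: 18, 43, 73, 82, 103.
Observation 30.9 falls in the class 40 – <50.
L = 40, CF = 18, f = 25, h = 10.
P30 = 40 + ((30.9 − 18)/25)·10 = 40 + 5.16 = 45.16.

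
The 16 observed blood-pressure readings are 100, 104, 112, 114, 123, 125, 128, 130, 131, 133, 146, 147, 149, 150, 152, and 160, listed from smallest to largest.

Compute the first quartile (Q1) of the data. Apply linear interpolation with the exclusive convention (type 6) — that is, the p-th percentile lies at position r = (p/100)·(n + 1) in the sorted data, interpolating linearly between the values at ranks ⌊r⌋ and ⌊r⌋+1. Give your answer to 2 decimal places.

n = 16.
r = (25/100)·(16 + 1) = 4.25.
Rank 4 is 114 and rank 5 is 123.
Interpolate: 114 + 0.25·(123 − 114) = 114 + 0.25·9 = 116.25.

116.25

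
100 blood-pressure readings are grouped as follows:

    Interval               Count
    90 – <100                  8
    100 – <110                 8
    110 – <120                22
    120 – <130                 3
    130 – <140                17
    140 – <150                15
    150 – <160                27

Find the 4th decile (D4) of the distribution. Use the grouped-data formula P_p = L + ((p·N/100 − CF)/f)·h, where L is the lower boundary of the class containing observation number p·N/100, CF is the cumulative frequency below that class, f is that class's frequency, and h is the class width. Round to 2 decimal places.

126.67

N = 100; target position k = 40/100 · 100 = 40.
Cumulative frequencies: 8, 16, 38, 41, 58, 73, 100.
Observation 40 falls in the class 120 – <130.
L = 120, CF = 38, f = 3, h = 10.
P40 = 120 + ((40 − 38)/3)·10 = 120 + 6.66667 = 126.667.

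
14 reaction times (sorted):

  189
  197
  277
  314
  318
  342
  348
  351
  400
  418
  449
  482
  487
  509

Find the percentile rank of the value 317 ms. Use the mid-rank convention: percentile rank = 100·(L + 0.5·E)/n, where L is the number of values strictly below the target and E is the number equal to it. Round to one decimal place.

Count below 317: L = 4; count equal: E = 0; n = 14.
Percentile rank = 100·(4 + 0.5·0)/14 = 100·4/14 = 28.57.

28.6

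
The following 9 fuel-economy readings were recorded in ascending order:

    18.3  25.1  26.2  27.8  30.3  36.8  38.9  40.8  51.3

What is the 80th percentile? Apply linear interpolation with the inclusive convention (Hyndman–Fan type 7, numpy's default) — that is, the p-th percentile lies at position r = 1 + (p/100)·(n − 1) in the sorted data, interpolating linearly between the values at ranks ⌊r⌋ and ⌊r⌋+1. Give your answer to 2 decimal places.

n = 9.
r = 1 + (80/100)·(9 − 1) = 1 + 6.4 = 7.4.
Rank 7 is 38.9 and rank 8 is 40.8.
Interpolate: 38.9 + 0.4·(40.8 − 38.9) = 38.9 + 0.4·1.9 = 39.66.

39.66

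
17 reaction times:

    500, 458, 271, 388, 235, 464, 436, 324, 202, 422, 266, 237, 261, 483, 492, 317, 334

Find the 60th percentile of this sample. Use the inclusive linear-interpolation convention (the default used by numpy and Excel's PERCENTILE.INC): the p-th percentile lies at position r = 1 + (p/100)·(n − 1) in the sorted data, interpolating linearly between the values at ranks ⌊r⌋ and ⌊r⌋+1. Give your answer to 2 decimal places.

Sorted: 202, 235, 237, 261, 266, 271, 317, 324, 334, 388, 422, 436, 458, 464, 483, 492, 500.
n = 17.
r = 1 + (60/100)·(17 − 1) = 1 + 9.6 = 10.6.
Rank 10 is 388 and rank 11 is 422.
Interpolate: 388 + 0.6·(422 − 388) = 388 + 0.6·34 = 408.4.

408.40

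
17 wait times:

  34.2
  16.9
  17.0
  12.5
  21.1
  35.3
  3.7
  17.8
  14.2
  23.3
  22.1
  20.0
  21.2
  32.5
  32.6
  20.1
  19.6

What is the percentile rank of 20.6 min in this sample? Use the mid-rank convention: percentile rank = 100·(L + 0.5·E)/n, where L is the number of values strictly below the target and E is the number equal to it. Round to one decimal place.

Sorted: 3.7, 12.5, 14.2, 16.9, 17.0, 17.8, 19.6, 20.0, 20.1, 21.1, 21.2, 22.1, 23.3, 32.5, 32.6, 34.2, 35.3.
Count below 20.6: L = 9; count equal: E = 0; n = 17.
Percentile rank = 100·(9 + 0.5·0)/17 = 100·9/17 = 52.94.

52.9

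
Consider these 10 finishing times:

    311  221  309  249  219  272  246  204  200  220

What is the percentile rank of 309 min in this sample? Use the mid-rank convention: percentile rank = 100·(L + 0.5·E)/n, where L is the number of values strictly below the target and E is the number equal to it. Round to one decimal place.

85.0

Sorted: 200, 204, 219, 220, 221, 246, 249, 272, 309, 311.
Count below 309: L = 8; count equal: E = 1; n = 10.
Percentile rank = 100·(8 + 0.5·1)/10 = 100·8.5/10 = 85.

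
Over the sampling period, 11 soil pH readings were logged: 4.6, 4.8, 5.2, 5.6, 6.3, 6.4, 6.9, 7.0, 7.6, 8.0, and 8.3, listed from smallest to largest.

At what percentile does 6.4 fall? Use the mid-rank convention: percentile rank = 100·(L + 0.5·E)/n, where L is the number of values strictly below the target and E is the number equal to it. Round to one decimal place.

Count below 6.4: L = 5; count equal: E = 1; n = 11.
Percentile rank = 100·(5 + 0.5·1)/11 = 100·5.5/11 = 50.

50.0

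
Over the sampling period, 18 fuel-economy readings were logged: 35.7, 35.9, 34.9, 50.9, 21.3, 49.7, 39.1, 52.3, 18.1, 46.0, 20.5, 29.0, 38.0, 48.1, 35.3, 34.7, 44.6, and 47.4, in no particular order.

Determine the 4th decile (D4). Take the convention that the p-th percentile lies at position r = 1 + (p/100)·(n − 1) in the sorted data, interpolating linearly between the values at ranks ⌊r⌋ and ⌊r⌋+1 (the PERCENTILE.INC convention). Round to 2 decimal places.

35.62

Sorted: 18.1, 20.5, 21.3, 29.0, 34.7, 34.9, 35.3, 35.7, 35.9, 38.0, 39.1, 44.6, 46.0, 47.4, 48.1, 49.7, 50.9, 52.3.
n = 18.
r = 1 + (40/100)·(18 − 1) = 1 + 6.8 = 7.8.
Rank 7 is 35.3 and rank 8 is 35.7.
Interpolate: 35.3 + 0.8·(35.7 − 35.3) = 35.3 + 0.8·0.4 = 35.62.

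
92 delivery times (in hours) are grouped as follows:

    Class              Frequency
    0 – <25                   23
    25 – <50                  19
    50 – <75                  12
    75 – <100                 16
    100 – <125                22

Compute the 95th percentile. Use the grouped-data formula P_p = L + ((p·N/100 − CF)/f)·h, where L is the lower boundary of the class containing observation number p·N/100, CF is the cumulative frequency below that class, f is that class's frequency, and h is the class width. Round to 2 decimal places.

N = 92; target position k = 95/100 · 92 = 87.4.
Cumulative frequencies: 23, 42, 54, 70, 92.
Observation 87.4 falls in the class 100 – <125.
L = 100, CF = 70, f = 22, h = 25.
P95 = 100 + ((87.4 − 70)/22)·25 = 100 + 19.7727 = 119.773.

119.77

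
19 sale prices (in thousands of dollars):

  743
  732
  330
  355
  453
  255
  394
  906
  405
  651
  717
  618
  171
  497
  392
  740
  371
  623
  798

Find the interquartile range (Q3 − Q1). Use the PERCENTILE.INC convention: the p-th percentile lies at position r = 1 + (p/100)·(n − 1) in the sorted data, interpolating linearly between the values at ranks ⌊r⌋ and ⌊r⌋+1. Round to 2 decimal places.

Sorted: 171, 255, 330, 355, 371, 392, 394, 405, 453, 497, 618, 623, 651, 717, 732, 740, 743, 798, 906.
n = 19.
P25: r = 5.5; ranks 5–6 are 371, 392; interpolating gives 381.5.
P75: r = 14.5; ranks 14–15 are 717, 732; interpolating gives 724.5.
Difference: 724.5 − 381.5 = 343.

343.00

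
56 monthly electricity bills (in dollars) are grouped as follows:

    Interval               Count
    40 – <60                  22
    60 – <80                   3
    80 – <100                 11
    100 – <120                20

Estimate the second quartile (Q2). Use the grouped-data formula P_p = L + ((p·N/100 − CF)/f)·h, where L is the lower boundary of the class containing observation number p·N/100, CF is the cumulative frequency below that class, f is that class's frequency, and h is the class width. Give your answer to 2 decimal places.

N = 56; target position k = 50/100 · 56 = 28.
Cumulative frequencies: 22, 25, 36, 56.
Observation 28 falls in the class 80 – <100.
L = 80, CF = 25, f = 11, h = 20.
P50 = 80 + ((28 − 25)/11)·20 = 80 + 5.45455 = 85.4545.

85.45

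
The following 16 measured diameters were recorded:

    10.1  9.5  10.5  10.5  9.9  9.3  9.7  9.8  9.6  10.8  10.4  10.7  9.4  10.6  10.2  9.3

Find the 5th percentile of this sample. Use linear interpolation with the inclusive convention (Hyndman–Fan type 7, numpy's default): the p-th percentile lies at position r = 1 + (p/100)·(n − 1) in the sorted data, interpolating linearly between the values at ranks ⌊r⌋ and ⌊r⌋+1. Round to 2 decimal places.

9.30

Sorted: 9.3, 9.3, 9.4, 9.5, 9.6, 9.7, 9.8, 9.9, 10.1, 10.2, 10.4, 10.5, 10.5, 10.6, 10.7, 10.8.
n = 16.
r = 1 + (5/100)·(16 − 1) = 1 + 0.75 = 1.75.
Rank 1 is 9.3 and rank 2 is 9.3.
Interpolate: 9.3 + 0.75·(9.3 − 9.3) = 9.3 + 0.75·0 = 9.3.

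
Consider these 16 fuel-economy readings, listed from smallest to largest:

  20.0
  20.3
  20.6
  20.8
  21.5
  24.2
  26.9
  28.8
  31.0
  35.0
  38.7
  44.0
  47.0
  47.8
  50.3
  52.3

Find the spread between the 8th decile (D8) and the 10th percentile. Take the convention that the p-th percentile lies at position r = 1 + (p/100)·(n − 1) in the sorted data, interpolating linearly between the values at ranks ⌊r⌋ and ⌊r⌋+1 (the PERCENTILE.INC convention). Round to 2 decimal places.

n = 16.
P10: r = 2.5; ranks 2–3 are 20.3, 20.6; interpolating gives 20.45.
P80: r = 13 (integer) → 47.
Difference: 47 − 20.45 = 26.55.

26.55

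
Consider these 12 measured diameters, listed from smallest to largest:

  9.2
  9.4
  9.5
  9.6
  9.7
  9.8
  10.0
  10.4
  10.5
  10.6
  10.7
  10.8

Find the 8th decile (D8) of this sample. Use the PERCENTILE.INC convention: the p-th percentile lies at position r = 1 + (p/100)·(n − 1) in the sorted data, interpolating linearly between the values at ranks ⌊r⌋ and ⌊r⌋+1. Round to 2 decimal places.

n = 12.
r = 1 + (80/100)·(12 − 1) = 1 + 8.8 = 9.8.
Rank 9 is 10.5 and rank 10 is 10.6.
Interpolate: 10.5 + 0.8·(10.6 − 10.5) = 10.5 + 0.8·0.1 = 10.58.

10.58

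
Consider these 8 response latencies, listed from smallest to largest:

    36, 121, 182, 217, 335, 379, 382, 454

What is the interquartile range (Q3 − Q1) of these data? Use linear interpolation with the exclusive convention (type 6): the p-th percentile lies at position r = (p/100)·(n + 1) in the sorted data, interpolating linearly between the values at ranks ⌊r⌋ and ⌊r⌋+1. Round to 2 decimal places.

245.00

n = 8.
P25: r = 2.25; ranks 2–3 are 121, 182; interpolating gives 136.25.
P75: r = 6.75; ranks 6–7 are 379, 382; interpolating gives 381.25.
Difference: 381.25 − 136.25 = 245.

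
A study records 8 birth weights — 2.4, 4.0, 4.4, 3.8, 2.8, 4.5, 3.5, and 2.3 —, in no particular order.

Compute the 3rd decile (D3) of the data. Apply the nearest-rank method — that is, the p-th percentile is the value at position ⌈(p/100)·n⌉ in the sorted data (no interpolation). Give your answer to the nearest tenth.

2.8

Sorted: 2.3, 2.4, 2.8, 3.5, 3.8, 4.0, 4.4, 4.5.
n = 8.
Position = ⌈30/100 · 8⌉ = ⌈2.4⌉ = 3.
The value at rank 3 is 2.8.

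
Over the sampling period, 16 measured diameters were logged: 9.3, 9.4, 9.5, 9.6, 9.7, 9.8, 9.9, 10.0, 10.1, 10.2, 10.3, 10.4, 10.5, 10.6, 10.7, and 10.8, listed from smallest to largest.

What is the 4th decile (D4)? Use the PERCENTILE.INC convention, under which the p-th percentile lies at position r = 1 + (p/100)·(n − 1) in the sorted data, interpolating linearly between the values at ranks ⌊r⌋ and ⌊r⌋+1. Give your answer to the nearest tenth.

9.9

n = 16.
r = 1 + (40/100)·(16 − 1) = 1 + 6 = 7.
r is an integer, so P40 is the value at rank 7: 9.9.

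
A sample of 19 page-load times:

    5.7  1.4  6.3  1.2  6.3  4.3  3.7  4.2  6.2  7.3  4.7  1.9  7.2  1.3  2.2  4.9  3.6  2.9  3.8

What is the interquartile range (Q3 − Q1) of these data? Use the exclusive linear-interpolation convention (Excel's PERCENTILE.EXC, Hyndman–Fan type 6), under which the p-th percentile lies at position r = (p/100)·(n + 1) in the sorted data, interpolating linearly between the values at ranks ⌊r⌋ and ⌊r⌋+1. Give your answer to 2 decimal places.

4.00

Sorted: 1.2, 1.3, 1.4, 1.9, 2.2, 2.9, 3.6, 3.7, 3.8, 4.2, 4.3, 4.7, 4.9, 5.7, 6.2, 6.3, 6.3, 7.2, 7.3.
n = 19.
P25: r = 5 (integer) → 2.2.
P75: r = 15 (integer) → 6.2.
Difference: 6.2 − 2.2 = 4.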